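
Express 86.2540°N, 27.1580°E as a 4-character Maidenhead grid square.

KR36

Shift to the Maidenhead origin (180°W, 90°S): lon 207.16, lat 176.25.
Field (20°×10°, letters A–R): lon ⌊207.16/20⌋ = 10 → K; lat ⌊176.25/10⌋ = 17 → R.
Square (2°×1°, digits 0–9): lon ⌊7.16/2⌋ = 3; lat ⌊6.25/1⌋ = 6.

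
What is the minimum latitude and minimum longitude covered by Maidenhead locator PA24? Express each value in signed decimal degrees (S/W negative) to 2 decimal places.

-86.00, 124.00

Field P=15, A=0: +15·20° lon, +0·10° lat → SW at lon 120°, lat -90°.
Square 2, 4: +2·2° lon, +4·1° lat → SW at lon 124°, lat -86°.
latitude -86.00, longitude 124.00.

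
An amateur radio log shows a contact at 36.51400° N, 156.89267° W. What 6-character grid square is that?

BM16nm

Shift to the Maidenhead origin (180°W, 90°S): lon 23.1073, lat 126.5140.
Field: 23.1073/20 → 1 → B, 126.5140/10 → 12 → M; chars BM.
Square: 3.1073/2 → 1, 6.5140/1 → 6; chars 16.
Subsquare: 1.1073/0.0833333 → 13 → n, 0.5140/0.0416667 → 12 → m; chars nm.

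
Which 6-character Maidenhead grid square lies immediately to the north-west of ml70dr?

Longitude subsquare d = 3; −1 → 2 = c.
Latitude subsquare r = 17; +1 → 18 = s.

ML70cs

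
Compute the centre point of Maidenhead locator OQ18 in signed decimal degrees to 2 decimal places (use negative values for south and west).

78.50, 103.00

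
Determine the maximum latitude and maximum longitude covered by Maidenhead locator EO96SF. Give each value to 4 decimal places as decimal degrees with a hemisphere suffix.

Field E=4, O=14: +4·20° lon, +14·10° lat → SW at lon -100°, lat 50°.
Square 9, 6: +9·2° lon, +6·1° lat → SW at lon -82°, lat 56°.
Subsquare s=18, f=5: +18·0.0833333° lon, +5·0.0416667° lat → SW at lon -80.5°, lat 56.2083°.
Cell spans 0.0833333° lon × 0.0416667° lat. NE corner is SW corner plus one full cell.
latitude 56.2500° N, longitude 80.4167° W.

56.2500° N, 80.4167° W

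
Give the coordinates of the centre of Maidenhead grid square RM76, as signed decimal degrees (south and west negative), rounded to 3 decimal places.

Field R=17, M=12: +17·20° lon, +12·10° lat → SW at lon 160°, lat 30°.
Square 7, 6: +7·2° lon, +6·1° lat → SW at lon 174°, lat 36°.
Cell spans 2° lon × 1° lat. Centre is SW corner plus half of each.
latitude 36.500, longitude 175.000.

36.500, 175.000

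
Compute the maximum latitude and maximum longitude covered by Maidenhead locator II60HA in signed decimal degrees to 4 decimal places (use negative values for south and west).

-9.9583, -7.3333

Field I=8, I=8: +8·20° lon, +8·10° lat → SW at lon -20°, lat -10°.
Square 6, 0: +6·2° lon, +0·1° lat → SW at lon -8°, lat -10°.
Subsquare h=7, a=0: +7·0.0833333° lon, +0·0.0416667° lat → SW at lon -7.41667°, lat -10°.
Cell spans 0.0833333° lon × 0.0416667° lat. NE corner is SW corner plus one full cell.
latitude -9.9583, longitude -7.3333.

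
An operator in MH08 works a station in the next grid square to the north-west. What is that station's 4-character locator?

Longitude square 0; −1 → -1, wraps to 9, carry into field.
Longitude field M = 12; −1 → 11 = L.
Latitude square 8; +1 → 9.

LH99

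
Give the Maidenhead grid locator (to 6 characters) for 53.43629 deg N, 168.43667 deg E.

Offset from 180°W / 90°S: lon 348.4367°, lat 143.4363°.
Field (20°×10°, letters A–R): lon ⌊348.4367/20⌋ = 17 → R; lat ⌊143.4363/10⌋ = 14 → O.
Square (2°×1°, digits 0–9): lon ⌊8.4367/2⌋ = 4; lat ⌊3.4363/1⌋ = 3.
Subsquare (5′×2.5′, letters a–x): lon ⌊0.4367/0.0833333⌋ = 5 → f; lat ⌊0.4363/0.0416667⌋ = 10 → k.

RO43fk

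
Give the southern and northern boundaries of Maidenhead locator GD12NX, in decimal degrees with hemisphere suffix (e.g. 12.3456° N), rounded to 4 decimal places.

Field G=6, D=3: +6·20° lon, +3·10° lat → SW at lon -60°, lat -60°.
Square 1, 2: +1·2° lon, +2·1° lat → SW at lon -58°, lat -58°.
Subsquare n=13, x=23: +13·0.0833333° lon, +23·0.0416667° lat → SW at lon -56.9167°, lat -57.0417°.
Cell spans 0.0833333° lon × 0.0416667° lat.
south 57.0417° S, north 57.0000° S.

57.0417° S, 57.0000° S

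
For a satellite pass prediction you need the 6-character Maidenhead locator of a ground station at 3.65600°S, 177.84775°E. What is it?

RI86wi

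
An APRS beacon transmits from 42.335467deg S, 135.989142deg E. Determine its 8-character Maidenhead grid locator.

Shift to the Maidenhead origin (180°W, 90°S): lon 315.98914, lat 47.66453.
Field: lon ⌊315.98914/20⌋ = 15 → P; lat ⌊47.66453/10⌋ = 4 → E.
Square: lon ⌊15.98914/2⌋ = 7; lat ⌊7.66453/1⌋ = 7.
Subsquare: lon ⌊1.98914/0.0833333⌋ = 23 → x; lat ⌊0.66453/0.0416667⌋ = 15 → p.
Extended square: lon ⌊0.07248/0.00833333⌋ = 8; lat ⌊0.03953/0.00416667⌋ = 9.

PE77xp89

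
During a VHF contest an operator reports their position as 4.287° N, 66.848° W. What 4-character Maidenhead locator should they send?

Offset from 180°W / 90°S: lon 113.15°, lat 94.29°.
Field: 113.15/20 → 5 → F, 94.29/10 → 9 → J; chars FJ.
Square: 13.15/2 → 6, 4.29/1 → 4; chars 64.

FJ64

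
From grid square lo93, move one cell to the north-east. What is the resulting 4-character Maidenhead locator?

MO04

Longitude square 9; +1 → 10, wraps to 0, carry into field.
Longitude field L = 11; +1 → 12 = M.
Latitude square 3; +1 → 4.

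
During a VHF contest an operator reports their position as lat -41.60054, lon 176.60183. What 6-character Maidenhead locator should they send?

Add 180° to longitude and 90° to latitude: 356.6018, 48.3995.
Field: 356.6018/20 → 17 → R, 48.3995/10 → 4 → E; chars RE.
Square: 16.6018/2 → 8, 8.3995/1 → 8; chars 88.
Subsquare: 0.6018/0.0833333 → 7 → h, 0.3995/0.0416667 → 9 → j; chars hj.

RE88hj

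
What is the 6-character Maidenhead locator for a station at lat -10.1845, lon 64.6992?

Offset from 180°W / 90°S: lon 244.6992°, lat 79.8155°.
Field (20°×10°, letters A–R): lon ⌊244.6992/20⌋ = 12 → M; lat ⌊79.8155/10⌋ = 7 → H.
Square (2°×1°, digits 0–9): lon ⌊4.6992/2⌋ = 2; lat ⌊9.8155/1⌋ = 9.
Subsquare (5′×2.5′, letters a–x): lon ⌊0.6992/0.0833333⌋ = 8 → i; lat ⌊0.8155/0.0416667⌋ = 19 → t.

MH29it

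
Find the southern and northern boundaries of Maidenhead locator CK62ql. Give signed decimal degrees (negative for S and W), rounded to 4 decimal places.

12.4583, 12.5000

Field C=2, K=10: +2·20° lon, +10·10° lat → SW at lon -140°, lat 10°.
Square 6, 2: +6·2° lon, +2·1° lat → SW at lon -128°, lat 12°.
Subsquare q=16, l=11: +16·0.0833333° lon, +11·0.0416667° lat → SW at lon -126.667°, lat 12.4583°.
Cell spans 0.0833333° lon × 0.0416667° lat.
south 12.4583, north 12.5000.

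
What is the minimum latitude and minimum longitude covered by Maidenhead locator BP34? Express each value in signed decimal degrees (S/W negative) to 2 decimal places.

64.00, -154.00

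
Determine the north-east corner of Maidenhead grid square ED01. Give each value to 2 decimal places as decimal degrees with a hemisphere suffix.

Field E=4, D=3: +4·20° lon, +3·10° lat → SW at lon -100°, lat -60°.
Square 0, 1: +0·2° lon, +1·1° lat → SW at lon -100°, lat -59°.
Cell spans 2° lon × 1° lat. NE corner is SW corner plus one full cell.
latitude 58.00° S, longitude 98.00° W.

58.00° S, 98.00° W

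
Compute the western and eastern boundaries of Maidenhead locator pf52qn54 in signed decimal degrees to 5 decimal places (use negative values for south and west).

131.37500, 131.38333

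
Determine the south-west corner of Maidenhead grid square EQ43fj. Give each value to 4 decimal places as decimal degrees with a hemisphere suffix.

73.3750° N, 91.5833° W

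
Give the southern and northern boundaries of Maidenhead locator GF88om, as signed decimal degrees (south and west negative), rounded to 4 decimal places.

-31.5000, -31.4583

Field G=6, F=5: +6·20° lon, +5·10° lat → SW at lon -60°, lat -40°.
Square 8, 8: +8·2° lon, +8·1° lat → SW at lon -44°, lat -32°.
Subsquare o=14, m=12: +14·0.0833333° lon, +12·0.0416667° lat → SW at lon -42.8333°, lat -31.5°.
Cell spans 0.0833333° lon × 0.0416667° lat.
south -31.5000, north -31.4583.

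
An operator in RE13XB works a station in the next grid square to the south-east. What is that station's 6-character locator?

RE23aa

Longitude subsquare x = 23; +1 → 24, wraps to 0 = a, carry into square.
Longitude square 1; +1 → 2.
Latitude subsquare b = 1; −1 → 0 = a.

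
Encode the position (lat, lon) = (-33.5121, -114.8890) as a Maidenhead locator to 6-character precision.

Offset from 180°W / 90°S: lon 65.1110°, lat 56.4879°.
Field: lon ⌊65.1110/20⌋ = 3 → D; lat ⌊56.4879/10⌋ = 5 → F.
Square: lon ⌊5.1110/2⌋ = 2; lat ⌊6.4879/1⌋ = 6.
Subsquare: lon ⌊1.1110/0.0833333⌋ = 13 → n; lat ⌊0.4879/0.0416667⌋ = 11 → l.

DF26nl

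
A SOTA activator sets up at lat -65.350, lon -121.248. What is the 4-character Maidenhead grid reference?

Shift to the Maidenhead origin (180°W, 90°S): lon 58.75, lat 24.65.
Field: lon ⌊58.75/20⌋ = 2 → C; lat ⌊24.65/10⌋ = 2 → C.
Square: lon ⌊18.75/2⌋ = 9; lat ⌊4.65/1⌋ = 4.

CC94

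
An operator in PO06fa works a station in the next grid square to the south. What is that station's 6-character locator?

Latitude subsquare a = 0; −1 → -1, wraps to 23 = x, carry into square.
Latitude square 6; −1 → 5.
The longitude characters are unchanged.

PO05fx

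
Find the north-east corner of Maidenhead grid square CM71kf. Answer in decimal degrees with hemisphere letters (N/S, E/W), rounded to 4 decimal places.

31.2500° N, 125.0833° W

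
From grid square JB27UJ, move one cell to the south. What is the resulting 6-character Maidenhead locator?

Latitude subsquare j = 9; −1 → 8 = i.
The longitude characters are unchanged.

JB27ui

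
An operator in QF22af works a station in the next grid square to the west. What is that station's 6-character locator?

QF12xf

Longitude subsquare a = 0; −1 → -1, wraps to 23 = x, carry into square.
Longitude square 2; −1 → 1.
The latitude characters are unchanged.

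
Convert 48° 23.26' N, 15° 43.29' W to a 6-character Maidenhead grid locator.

IN28dj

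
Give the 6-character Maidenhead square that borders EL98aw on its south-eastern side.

Longitude subsquare a = 0; +1 → 1 = b.
Latitude subsquare w = 22; −1 → 21 = v.

EL98bv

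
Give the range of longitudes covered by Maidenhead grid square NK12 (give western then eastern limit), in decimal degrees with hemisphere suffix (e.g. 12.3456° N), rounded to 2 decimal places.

82.00° E, 84.00° E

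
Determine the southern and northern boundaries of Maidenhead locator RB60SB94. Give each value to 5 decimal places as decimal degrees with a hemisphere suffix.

Field R=17, B=1: +17·20° lon, +1·10° lat → SW at lon 160°, lat -80°.
Square 6, 0: +6·2° lon, +0·1° lat → SW at lon 172°, lat -80°.
Subsquare s=18, b=1: +18·0.0833333° lon, +1·0.0416667° lat → SW at lon 173.5°, lat -79.9583°.
Extended square 9, 4: +9·0.00833333° lon, +4·0.00416667° lat → SW at lon 173.575°, lat -79.9417°.
Cell spans 0.00833333° lon × 0.00416667° lat.
south 79.94167° S, north 79.93750° S.

79.94167° S, 79.93750° S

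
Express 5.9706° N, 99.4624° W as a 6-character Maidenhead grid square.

EJ05gx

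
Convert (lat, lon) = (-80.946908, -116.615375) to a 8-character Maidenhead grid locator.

DA19qb62

Shift to the Maidenhead origin (180°W, 90°S): lon 63.38462, lat 9.05309.
Field: lon ⌊63.38462/20⌋ = 3 → D; lat ⌊9.05309/10⌋ = 0 → A.
Square: lon ⌊3.38462/2⌋ = 1; lat ⌊9.05309/1⌋ = 9.
Subsquare: lon ⌊1.38462/0.0833333⌋ = 16 → q; lat ⌊0.05309/0.0416667⌋ = 1 → b.
Extended square: lon ⌊0.05129/0.00833333⌋ = 6; lat ⌊0.01143/0.00416667⌋ = 2.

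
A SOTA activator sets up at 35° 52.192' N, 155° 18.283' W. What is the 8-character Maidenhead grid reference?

BM25iu38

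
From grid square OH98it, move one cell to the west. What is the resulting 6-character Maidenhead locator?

Longitude subsquare i = 8; −1 → 7 = h.
The latitude characters are unchanged.

OH98ht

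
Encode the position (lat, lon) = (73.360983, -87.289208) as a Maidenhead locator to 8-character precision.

Add 180° to longitude and 90° to latitude: 92.71079, 163.36098.
Field (20°×10°, letters A–R): 92.71079/20 → 4 → E, 163.36098/10 → 16 → Q; chars EQ.
Square (2°×1°, digits 0–9): 12.71079/2 → 6, 3.36098/1 → 3; chars 63.
Subsquare (5′×2.5′, letters a–x): 0.71079/0.0833333 → 8 → i, 0.36098/0.0416667 → 8 → i; chars ii.
Extended square (30″×15″, digits 0–9): 0.04413/0.00833333 → 5, 0.02765/0.00416667 → 6; chars 56.

EQ63ii56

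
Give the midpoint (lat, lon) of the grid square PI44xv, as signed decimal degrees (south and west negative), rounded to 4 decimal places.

Field P=15, I=8: +15·20° lon, +8·10° lat → SW at lon 120°, lat -10°.
Square 4, 4: +4·2° lon, +4·1° lat → SW at lon 128°, lat -6°.
Subsquare x=23, v=21: +23·0.0833333° lon, +21·0.0416667° lat → SW at lon 129.917°, lat -5.125°.
Cell spans 0.0833333° lon × 0.0416667° lat. Centre is SW corner plus half of each.
latitude -5.1042, longitude 129.9583.

-5.1042, 129.9583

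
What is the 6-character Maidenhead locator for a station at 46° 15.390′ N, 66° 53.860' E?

MN36kg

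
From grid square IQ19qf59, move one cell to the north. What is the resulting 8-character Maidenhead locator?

IQ19qg50

Latitude extended square 9; +1 → 10, wraps to 0, carry into subsquare.
Latitude subsquare f = 5; +1 → 6 = g.
The longitude characters are unchanged.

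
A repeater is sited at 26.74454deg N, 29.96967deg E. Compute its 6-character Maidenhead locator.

Offset from 180°W / 90°S: lon 209.9697°, lat 116.7445°.
Field: 209.9697/20 → 10 → K, 116.7445/10 → 11 → L; chars KL.
Square: 9.9697/2 → 4, 6.7445/1 → 6; chars 46.
Subsquare: 1.9697/0.0833333 → 23 → x, 0.7445/0.0416667 → 17 → r; chars xr.

KL46xr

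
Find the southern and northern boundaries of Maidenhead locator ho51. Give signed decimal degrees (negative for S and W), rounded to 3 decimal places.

51.000, 52.000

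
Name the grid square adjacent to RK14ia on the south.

RK13ix

Latitude subsquare a = 0; −1 → -1, wraps to 23 = x, carry into square.
Latitude square 4; −1 → 3.
The longitude characters are unchanged.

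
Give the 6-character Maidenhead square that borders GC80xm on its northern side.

GC80xn

Latitude subsquare m = 12; +1 → 13 = n.
The longitude characters are unchanged.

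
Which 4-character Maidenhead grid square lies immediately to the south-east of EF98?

Longitude square 9; +1 → 10, wraps to 0, carry into field.
Longitude field E = 4; +1 → 5 = F.
Latitude square 8; −1 → 7.

FF07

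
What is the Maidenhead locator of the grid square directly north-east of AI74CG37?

Longitude extended square 3; +1 → 4.
Latitude extended square 7; +1 → 8.

AI74cg48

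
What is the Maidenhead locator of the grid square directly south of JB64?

JB63

Latitude square 4; −1 → 3.
The longitude characters are unchanged.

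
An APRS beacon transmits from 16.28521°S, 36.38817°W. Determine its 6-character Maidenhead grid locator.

HH13tr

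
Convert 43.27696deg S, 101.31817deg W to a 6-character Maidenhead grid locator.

DE96ir

Offset from 180°W / 90°S: lon 78.6818°, lat 46.7230°.
Field: lon ⌊78.6818/20⌋ = 3 → D; lat ⌊46.7230/10⌋ = 4 → E.
Square: lon ⌊18.6818/2⌋ = 9; lat ⌊6.7230/1⌋ = 6.
Subsquare: lon ⌊0.6818/0.0833333⌋ = 8 → i; lat ⌊0.7230/0.0416667⌋ = 17 → r.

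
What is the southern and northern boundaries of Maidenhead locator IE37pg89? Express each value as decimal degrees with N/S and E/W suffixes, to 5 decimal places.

Field I=8, E=4: +8·20° lon, +4·10° lat → SW at lon -20°, lat -50°.
Square 3, 7: +3·2° lon, +7·1° lat → SW at lon -14°, lat -43°.
Subsquare p=15, g=6: +15·0.0833333° lon, +6·0.0416667° lat → SW at lon -12.75°, lat -42.75°.
Extended square 8, 9: +8·0.00833333° lon, +9·0.00416667° lat → SW at lon -12.6833°, lat -42.7125°.
Cell spans 0.00833333° lon × 0.00416667° lat.
south 42.71250° S, north 42.70833° S.

42.71250° S, 42.70833° S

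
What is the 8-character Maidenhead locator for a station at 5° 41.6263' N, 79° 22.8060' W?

FJ05hq46

Shift to the Maidenhead origin (180°W, 90°S): lon 100.61990, lat 95.69377.
Field: 100.61990/20 → 5 → F, 95.69377/10 → 9 → J; chars FJ.
Square: 0.61990/2 → 0, 5.69377/1 → 5; chars 05.
Subsquare: 0.61990/0.0833333 → 7 → h, 0.69377/0.0416667 → 16 → q; chars hq.
Extended square: 0.03657/0.00833333 → 4, 0.02710/0.00416667 → 6; chars 46.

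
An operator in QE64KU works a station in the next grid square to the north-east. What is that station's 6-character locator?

QE64lv

Longitude subsquare k = 10; +1 → 11 = l.
Latitude subsquare u = 20; +1 → 21 = v.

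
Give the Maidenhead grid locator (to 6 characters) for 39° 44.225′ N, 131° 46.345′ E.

PM59vr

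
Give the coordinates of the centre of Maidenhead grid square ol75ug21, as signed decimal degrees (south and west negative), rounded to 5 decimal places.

Field O=14, L=11: +14·20° lon, +11·10° lat → SW at lon 100°, lat 20°.
Square 7, 5: +7·2° lon, +5·1° lat → SW at lon 114°, lat 25°.
Subsquare u=20, g=6: +20·0.0833333° lon, +6·0.0416667° lat → SW at lon 115.667°, lat 25.25°.
Extended square 2, 1: +2·0.00833333° lon, +1·0.00416667° lat → SW at lon 115.683°, lat 25.2542°.
Cell spans 0.00833333° lon × 0.00416667° lat. Centre is SW corner plus half of each.
latitude 25.25625, longitude 115.68750.

25.25625, 115.68750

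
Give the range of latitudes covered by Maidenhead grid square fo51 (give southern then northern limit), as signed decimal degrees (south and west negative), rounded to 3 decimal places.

Field F=5, O=14: +5·20° lon, +14·10° lat → SW at lon -80°, lat 50°.
Square 5, 1: +5·2° lon, +1·1° lat → SW at lon -70°, lat 51°.
Cell spans 2° lon × 1° lat.
south 51.000, north 52.000.

51.000, 52.000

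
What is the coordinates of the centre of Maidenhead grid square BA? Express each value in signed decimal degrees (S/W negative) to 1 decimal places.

Field B=1, A=0: +1·20° lon, +0·10° lat → SW at lon -160°, lat -90°.
Cell spans 20° lon × 10° lat. Centre is SW corner plus half of each.
latitude -85.0, longitude -150.0.

-85.0, -150.0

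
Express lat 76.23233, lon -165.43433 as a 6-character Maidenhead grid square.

Shift to the Maidenhead origin (180°W, 90°S): lon 14.5657, lat 166.2323.
Field (20°×10°, letters A–R): lon ⌊14.5657/20⌋ = 0 → A; lat ⌊166.2323/10⌋ = 16 → Q.
Square (2°×1°, digits 0–9): lon ⌊14.5657/2⌋ = 7; lat ⌊6.2323/1⌋ = 6.
Subsquare (5′×2.5′, letters a–x): lon ⌊0.5657/0.0833333⌋ = 6 → g; lat ⌊0.2323/0.0416667⌋ = 5 → f.

AQ76gf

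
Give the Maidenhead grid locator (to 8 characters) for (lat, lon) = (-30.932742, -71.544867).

FF49fb46

Offset from 180°W / 90°S: lon 108.45513°, lat 59.06726°.
Field: lon ⌊108.45513/20⌋ = 5 → F; lat ⌊59.06726/10⌋ = 5 → F.
Square: lon ⌊8.45513/2⌋ = 4; lat ⌊9.06726/1⌋ = 9.
Subsquare: lon ⌊0.45513/0.0833333⌋ = 5 → f; lat ⌊0.06726/0.0416667⌋ = 1 → b.
Extended square: lon ⌊0.03847/0.00833333⌋ = 4; lat ⌊0.02559/0.00416667⌋ = 6.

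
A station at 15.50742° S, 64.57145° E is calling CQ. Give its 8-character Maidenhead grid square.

MH24gl88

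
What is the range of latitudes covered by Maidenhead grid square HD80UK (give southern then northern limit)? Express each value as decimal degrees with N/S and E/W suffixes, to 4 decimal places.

59.5833° S, 59.5417° S

Field H=7, D=3: +7·20° lon, +3·10° lat → SW at lon -40°, lat -60°.
Square 8, 0: +8·2° lon, +0·1° lat → SW at lon -24°, lat -60°.
Subsquare u=20, k=10: +20·0.0833333° lon, +10·0.0416667° lat → SW at lon -22.3333°, lat -59.5833°.
Cell spans 0.0833333° lon × 0.0416667° lat.
south 59.5833° S, north 59.5417° S.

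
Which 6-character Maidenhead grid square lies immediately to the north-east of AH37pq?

AH37qr

Longitude subsquare p = 15; +1 → 16 = q.
Latitude subsquare q = 16; +1 → 17 = r.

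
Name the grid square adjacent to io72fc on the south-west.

IO72eb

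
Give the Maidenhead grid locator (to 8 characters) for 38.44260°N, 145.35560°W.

BM78hk76

Add 180° to longitude and 90° to latitude: 34.64440, 128.44260.
Field: 34.64440/20 → 1 → B, 128.44260/10 → 12 → M; chars BM.
Square: 14.64440/2 → 7, 8.44260/1 → 8; chars 78.
Subsquare: 0.64440/0.0833333 → 7 → h, 0.44260/0.0416667 → 10 → k; chars hk.
Extended square: 0.06107/0.00833333 → 7, 0.02593/0.00416667 → 6; chars 76.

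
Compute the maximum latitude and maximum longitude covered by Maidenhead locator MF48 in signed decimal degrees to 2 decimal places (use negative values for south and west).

Field M=12, F=5: +12·20° lon, +5·10° lat → SW at lon 60°, lat -40°.
Square 4, 8: +4·2° lon, +8·1° lat → SW at lon 68°, lat -32°.
Cell spans 2° lon × 1° lat. NE corner is SW corner plus one full cell.
latitude -31.00, longitude 70.00.

-31.00, 70.00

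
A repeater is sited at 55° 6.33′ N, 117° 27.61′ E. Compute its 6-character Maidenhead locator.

OO85rc

Add 180° to longitude and 90° to latitude: 297.4602, 145.1055.
Field: 297.4602/20 → 14 → O, 145.1055/10 → 14 → O; chars OO.
Square: 17.4602/2 → 8, 5.1055/1 → 5; chars 85.
Subsquare: 1.4602/0.0833333 → 17 → r, 0.1055/0.0416667 → 2 → c; chars rc.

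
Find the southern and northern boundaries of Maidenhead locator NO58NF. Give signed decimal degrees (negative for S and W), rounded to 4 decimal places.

Field N=13, O=14: +13·20° lon, +14·10° lat → SW at lon 80°, lat 50°.
Square 5, 8: +5·2° lon, +8·1° lat → SW at lon 90°, lat 58°.
Subsquare n=13, f=5: +13·0.0833333° lon, +5·0.0416667° lat → SW at lon 91.0833°, lat 58.2083°.
Cell spans 0.0833333° lon × 0.0416667° lat.
south 58.2083, north 58.2500.

58.2083, 58.2500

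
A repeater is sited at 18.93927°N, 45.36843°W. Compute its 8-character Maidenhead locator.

Add 180° to longitude and 90° to latitude: 134.63157, 108.93927.
Field: 134.63157/20 → 6 → G, 108.93927/10 → 10 → K; chars GK.
Square: 14.63157/2 → 7, 8.93927/1 → 8; chars 78.
Subsquare: 0.63157/0.0833333 → 7 → h, 0.93927/0.0416667 → 22 → w; chars hw.
Extended square: 0.04824/0.00833333 → 5, 0.02260/0.00416667 → 5; chars 55.

GK78hw55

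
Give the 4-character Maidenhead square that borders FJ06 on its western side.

EJ96

Longitude square 0; −1 → -1, wraps to 9, carry into field.
Longitude field F = 5; −1 → 4 = E.
The latitude characters are unchanged.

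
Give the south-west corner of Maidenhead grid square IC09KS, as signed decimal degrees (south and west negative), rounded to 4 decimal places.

-60.2500, -19.1667

Field I=8, C=2: +8·20° lon, +2·10° lat → SW at lon -20°, lat -70°.
Square 0, 9: +0·2° lon, +9·1° lat → SW at lon -20°, lat -61°.
Subsquare k=10, s=18: +10·0.0833333° lon, +18·0.0416667° lat → SW at lon -19.1667°, lat -60.25°.
latitude -60.2500, longitude -19.1667.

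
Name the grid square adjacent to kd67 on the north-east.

Longitude square 6; +1 → 7.
Latitude square 7; +1 → 8.

KD78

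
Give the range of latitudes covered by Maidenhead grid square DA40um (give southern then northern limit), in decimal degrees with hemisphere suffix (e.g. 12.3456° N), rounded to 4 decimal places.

89.5000° S, 89.4583° S

Field D=3, A=0: +3·20° lon, +0·10° lat → SW at lon -120°, lat -90°.
Square 4, 0: +4·2° lon, +0·1° lat → SW at lon -112°, lat -90°.
Subsquare u=20, m=12: +20·0.0833333° lon, +12·0.0416667° lat → SW at lon -110.333°, lat -89.5°.
Cell spans 0.0833333° lon × 0.0416667° lat.
south 89.5000° S, north 89.4583° S.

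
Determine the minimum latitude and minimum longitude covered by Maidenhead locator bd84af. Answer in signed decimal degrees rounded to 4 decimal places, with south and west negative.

Field B=1, D=3: +1·20° lon, +3·10° lat → SW at lon -160°, lat -60°.
Square 8, 4: +8·2° lon, +4·1° lat → SW at lon -144°, lat -56°.
Subsquare a=0, f=5: +0·0.0833333° lon, +5·0.0416667° lat → SW at lon -144°, lat -55.7917°.
latitude -55.7917, longitude -144.0000.

-55.7917, -144.0000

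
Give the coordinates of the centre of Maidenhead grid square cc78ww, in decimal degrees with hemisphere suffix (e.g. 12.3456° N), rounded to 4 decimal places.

61.0625° S, 124.1250° W

Field C=2, C=2: +2·20° lon, +2·10° lat → SW at lon -140°, lat -70°.
Square 7, 8: +7·2° lon, +8·1° lat → SW at lon -126°, lat -62°.
Subsquare w=22, w=22: +22·0.0833333° lon, +22·0.0416667° lat → SW at lon -124.167°, lat -61.0833°.
Cell spans 0.0833333° lon × 0.0416667° lat. Centre is SW corner plus half of each.
latitude 61.0625° S, longitude 124.1250° W.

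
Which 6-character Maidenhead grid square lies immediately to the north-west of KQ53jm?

KQ53in

Longitude subsquare j = 9; −1 → 8 = i.
Latitude subsquare m = 12; +1 → 13 = n.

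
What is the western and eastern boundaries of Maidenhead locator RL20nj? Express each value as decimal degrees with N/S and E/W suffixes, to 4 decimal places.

Field R=17, L=11: +17·20° lon, +11·10° lat → SW at lon 160°, lat 20°.
Square 2, 0: +2·2° lon, +0·1° lat → SW at lon 164°, lat 20°.
Subsquare n=13, j=9: +13·0.0833333° lon, +9·0.0416667° lat → SW at lon 165.083°, lat 20.375°.
Cell spans 0.0833333° lon × 0.0416667° lat.
west 165.0833° E, east 165.1667° E.

165.0833° E, 165.1667° E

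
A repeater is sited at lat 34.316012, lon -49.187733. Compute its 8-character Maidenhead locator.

GM54jh75

Shift to the Maidenhead origin (180°W, 90°S): lon 130.81227, lat 124.31601.
Field (20°×10°, letters A–R): lon ⌊130.81227/20⌋ = 6 → G; lat ⌊124.31601/10⌋ = 12 → M.
Square (2°×1°, digits 0–9): lon ⌊10.81227/2⌋ = 5; lat ⌊4.31601/1⌋ = 4.
Subsquare (5′×2.5′, letters a–x): lon ⌊0.81227/0.0833333⌋ = 9 → j; lat ⌊0.31601/0.0416667⌋ = 7 → h.
Extended square (30″×15″, digits 0–9): lon ⌊0.06227/0.00833333⌋ = 7; lat ⌊0.02435/0.00416667⌋ = 5.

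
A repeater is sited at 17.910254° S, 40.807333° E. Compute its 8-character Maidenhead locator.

LH02jc61

Offset from 180°W / 90°S: lon 220.80733°, lat 72.08975°.
Field (20°×10°, letters A–R): 220.80733/20 → 11 → L, 72.08975/10 → 7 → H; chars LH.
Square (2°×1°, digits 0–9): 0.80733/2 → 0, 2.08975/1 → 2; chars 02.
Subsquare (5′×2.5′, letters a–x): 0.80733/0.0833333 → 9 → j, 0.08975/0.0416667 → 2 → c; chars jc.
Extended square (30″×15″, digits 0–9): 0.05733/0.00833333 → 6, 0.00641/0.00416667 → 1; chars 61.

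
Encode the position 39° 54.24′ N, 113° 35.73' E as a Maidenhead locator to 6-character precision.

OM69tv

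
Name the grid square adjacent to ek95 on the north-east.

FK06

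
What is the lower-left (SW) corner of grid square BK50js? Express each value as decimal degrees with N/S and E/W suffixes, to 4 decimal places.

Field B=1, K=10: +1·20° lon, +10·10° lat → SW at lon -160°, lat 10°.
Square 5, 0: +5·2° lon, +0·1° lat → SW at lon -150°, lat 10°.
Subsquare j=9, s=18: +9·0.0833333° lon, +18·0.0416667° lat → SW at lon -149.25°, lat 10.75°.
latitude 10.7500° N, longitude 149.2500° W.

10.7500° N, 149.2500° W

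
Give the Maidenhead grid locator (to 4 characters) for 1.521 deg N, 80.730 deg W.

EJ91

Shift to the Maidenhead origin (180°W, 90°S): lon 99.27, lat 91.52.
Field: lon ⌊99.27/20⌋ = 4 → E; lat ⌊91.52/10⌋ = 9 → J.
Square: lon ⌊19.27/2⌋ = 9; lat ⌊1.52/1⌋ = 1.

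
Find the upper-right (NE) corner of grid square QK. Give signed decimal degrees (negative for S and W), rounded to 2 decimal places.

20.00, 160.00

Field Q=16, K=10: +16·20° lon, +10·10° lat → SW at lon 140°, lat 10°.
Cell spans 20° lon × 10° lat. NE corner is SW corner plus one full cell.
latitude 20.00, longitude 160.00.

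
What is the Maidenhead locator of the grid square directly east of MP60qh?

MP60rh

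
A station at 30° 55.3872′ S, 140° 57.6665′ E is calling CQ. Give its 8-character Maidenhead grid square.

Shift to the Maidenhead origin (180°W, 90°S): lon 320.96111, lat 59.07688.
Field: 320.96111/20 → 16 → Q, 59.07688/10 → 5 → F; chars QF.
Square: 0.96111/2 → 0, 9.07688/1 → 9; chars 09.
Subsquare: 0.96111/0.0833333 → 11 → l, 0.07688/0.0416667 → 1 → b; chars lb.
Extended square: 0.04444/0.00833333 → 5, 0.03521/0.00416667 → 8; chars 58.

QF09lb58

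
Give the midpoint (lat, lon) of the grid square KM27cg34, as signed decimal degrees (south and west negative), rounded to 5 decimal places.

37.26875, 24.19583

Field K=10, M=12: +10·20° lon, +12·10° lat → SW at lon 20°, lat 30°.
Square 2, 7: +2·2° lon, +7·1° lat → SW at lon 24°, lat 37°.
Subsquare c=2, g=6: +2·0.0833333° lon, +6·0.0416667° lat → SW at lon 24.1667°, lat 37.25°.
Extended square 3, 4: +3·0.00833333° lon, +4·0.00416667° lat → SW at lon 24.1917°, lat 37.2667°.
Cell spans 0.00833333° lon × 0.00416667° lat. Centre is SW corner plus half of each.
latitude 37.26875, longitude 24.19583.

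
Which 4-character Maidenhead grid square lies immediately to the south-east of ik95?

Longitude square 9; +1 → 10, wraps to 0, carry into field.
Longitude field I = 8; +1 → 9 = J.
Latitude square 5; −1 → 4.

JK04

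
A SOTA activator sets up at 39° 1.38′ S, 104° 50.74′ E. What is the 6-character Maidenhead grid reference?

OF20kx

Shift to the Maidenhead origin (180°W, 90°S): lon 284.8457, lat 50.9770.
Field (20°×10°, letters A–R): 284.8457/20 → 14 → O, 50.9770/10 → 5 → F; chars OF.
Square (2°×1°, digits 0–9): 4.8457/2 → 2, 0.9770/1 → 0; chars 20.
Subsquare (5′×2.5′, letters a–x): 0.8457/0.0833333 → 10 → k, 0.9770/0.0416667 → 23 → x; chars kx.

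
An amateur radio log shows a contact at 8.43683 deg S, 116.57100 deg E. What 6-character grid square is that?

OI81gn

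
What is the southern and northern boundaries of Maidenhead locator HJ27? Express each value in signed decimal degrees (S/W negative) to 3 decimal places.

7.000, 8.000

Field H=7, J=9: +7·20° lon, +9·10° lat → SW at lon -40°, lat 0°.
Square 2, 7: +2·2° lon, +7·1° lat → SW at lon -36°, lat 7°.
Cell spans 2° lon × 1° lat.
south 7.000, north 8.000.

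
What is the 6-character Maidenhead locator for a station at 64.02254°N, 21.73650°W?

Shift to the Maidenhead origin (180°W, 90°S): lon 158.2635, lat 154.0225.
Field: 158.2635/20 → 7 → H, 154.0225/10 → 15 → P; chars HP.
Square: 18.2635/2 → 9, 4.0225/1 → 4; chars 94.
Subsquare: 0.2635/0.0833333 → 3 → d, 0.0225/0.0416667 → 0 → a; chars da.

HP94da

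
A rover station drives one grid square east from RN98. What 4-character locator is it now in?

AN08

Longitude square 9; +1 → 10, wraps to 0, carry into field.
Longitude field R = 17; +1 → 18, wraps to 0 = A, wrapping around the antimeridian.
The latitude characters are unchanged.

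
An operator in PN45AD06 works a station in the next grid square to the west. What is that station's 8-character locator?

PN35xd96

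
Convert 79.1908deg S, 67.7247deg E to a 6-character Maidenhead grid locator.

Add 180° to longitude and 90° to latitude: 247.7247, 10.8092.
Field: 247.7247/20 → 12 → M, 10.8092/10 → 1 → B; chars MB.
Square: 7.7247/2 → 3, 0.8092/1 → 0; chars 30.
Subsquare: 1.7247/0.0833333 → 20 → u, 0.8092/0.0416667 → 19 → t; chars ut.

MB30ut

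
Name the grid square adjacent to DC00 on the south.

DB09

Latitude square 0; −1 → -1, wraps to 9, carry into field.
Latitude field C = 2; −1 → 1 = B.
The longitude characters are unchanged.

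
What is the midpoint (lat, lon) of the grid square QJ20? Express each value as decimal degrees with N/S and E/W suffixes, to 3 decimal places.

Field Q=16, J=9: +16·20° lon, +9·10° lat → SW at lon 140°, lat 0°.
Square 2, 0: +2·2° lon, +0·1° lat → SW at lon 144°, lat 0°.
Cell spans 2° lon × 1° lat. Centre is SW corner plus half of each.
latitude 0.500° N, longitude 145.000° E.

0.500° N, 145.000° E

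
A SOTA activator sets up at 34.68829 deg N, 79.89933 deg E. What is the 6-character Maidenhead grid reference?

Shift to the Maidenhead origin (180°W, 90°S): lon 259.8993, lat 124.6883.
Field: lon ⌊259.8993/20⌋ = 12 → M; lat ⌊124.6883/10⌋ = 12 → M.
Square: lon ⌊19.8993/2⌋ = 9; lat ⌊4.6883/1⌋ = 4.
Subsquare: lon ⌊1.8993/0.0833333⌋ = 22 → w; lat ⌊0.6883/0.0416667⌋ = 16 → q.

MM94wq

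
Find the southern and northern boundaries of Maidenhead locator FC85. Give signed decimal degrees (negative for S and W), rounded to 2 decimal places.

-65.00, -64.00

Field F=5, C=2: +5·20° lon, +2·10° lat → SW at lon -80°, lat -70°.
Square 8, 5: +8·2° lon, +5·1° lat → SW at lon -64°, lat -65°.
Cell spans 2° lon × 1° lat.
south -65.00, north -64.00.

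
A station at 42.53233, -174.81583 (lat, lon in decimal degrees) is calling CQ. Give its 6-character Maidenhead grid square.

Offset from 180°W / 90°S: lon 5.1842°, lat 132.5323°.
Field: lon ⌊5.1842/20⌋ = 0 → A; lat ⌊132.5323/10⌋ = 13 → N.
Square: lon ⌊5.1842/2⌋ = 2; lat ⌊2.5323/1⌋ = 2.
Subsquare: lon ⌊1.1842/0.0833333⌋ = 14 → o; lat ⌊0.5323/0.0416667⌋ = 12 → m.

AN22om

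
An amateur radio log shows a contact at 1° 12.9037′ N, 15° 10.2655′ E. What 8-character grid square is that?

JJ71of01

Add 180° to longitude and 90° to latitude: 195.17109, 91.21506.
Field: 195.17109/20 → 9 → J, 91.21506/10 → 9 → J; chars JJ.
Square: 15.17109/2 → 7, 1.21506/1 → 1; chars 71.
Subsquare: 1.17109/0.0833333 → 14 → o, 0.21506/0.0416667 → 5 → f; chars of.
Extended square: 0.00442/0.00833333 → 0, 0.00673/0.00416667 → 1; chars 01.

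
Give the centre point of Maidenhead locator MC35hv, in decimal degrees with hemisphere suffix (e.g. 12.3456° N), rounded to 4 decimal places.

Field M=12, C=2: +12·20° lon, +2·10° lat → SW at lon 60°, lat -70°.
Square 3, 5: +3·2° lon, +5·1° lat → SW at lon 66°, lat -65°.
Subsquare h=7, v=21: +7·0.0833333° lon, +21·0.0416667° lat → SW at lon 66.5833°, lat -64.125°.
Cell spans 0.0833333° lon × 0.0416667° lat. Centre is SW corner plus half of each.
latitude 64.1042° S, longitude 66.6250° E.

64.1042° S, 66.6250° E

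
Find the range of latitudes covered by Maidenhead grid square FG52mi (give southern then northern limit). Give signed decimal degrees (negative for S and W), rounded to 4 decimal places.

Field F=5, G=6: +5·20° lon, +6·10° lat → SW at lon -80°, lat -30°.
Square 5, 2: +5·2° lon, +2·1° lat → SW at lon -70°, lat -28°.
Subsquare m=12, i=8: +12·0.0833333° lon, +8·0.0416667° lat → SW at lon -69°, lat -27.6667°.
Cell spans 0.0833333° lon × 0.0416667° lat.
south -27.6667, north -27.6250.

-27.6667, -27.6250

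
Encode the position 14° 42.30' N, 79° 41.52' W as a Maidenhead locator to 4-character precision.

Shift to the Maidenhead origin (180°W, 90°S): lon 100.31, lat 104.70.
Field: 100.31/20 → 5 → F, 104.70/10 → 10 → K; chars FK.
Square: 0.31/2 → 0, 4.70/1 → 4; chars 04.

FK04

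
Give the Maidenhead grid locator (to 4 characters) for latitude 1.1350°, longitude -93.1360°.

EJ31

Shift to the Maidenhead origin (180°W, 90°S): lon 86.86, lat 91.14.
Field: lon ⌊86.86/20⌋ = 4 → E; lat ⌊91.14/10⌋ = 9 → J.
Square: lon ⌊6.86/2⌋ = 3; lat ⌊1.14/1⌋ = 1.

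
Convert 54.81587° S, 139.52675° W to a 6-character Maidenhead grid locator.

CD05fe

Offset from 180°W / 90°S: lon 40.4733°, lat 35.1841°.
Field (20°×10°, letters A–R): lon ⌊40.4733/20⌋ = 2 → C; lat ⌊35.1841/10⌋ = 3 → D.
Square (2°×1°, digits 0–9): lon ⌊0.4733/2⌋ = 0; lat ⌊5.1841/1⌋ = 5.
Subsquare (5′×2.5′, letters a–x): lon ⌊0.4733/0.0833333⌋ = 5 → f; lat ⌊0.1841/0.0416667⌋ = 4 → e.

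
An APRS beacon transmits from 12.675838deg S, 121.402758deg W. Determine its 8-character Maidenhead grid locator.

CH97hh17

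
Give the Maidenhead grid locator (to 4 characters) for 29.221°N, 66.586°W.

FL69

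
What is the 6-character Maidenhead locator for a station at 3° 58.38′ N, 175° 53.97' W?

AJ23bx

Add 180° to longitude and 90° to latitude: 4.1005, 93.9730.
Field: 4.1005/20 → 0 → A, 93.9730/10 → 9 → J; chars AJ.
Square: 4.1005/2 → 2, 3.9730/1 → 3; chars 23.
Subsquare: 0.1005/0.0833333 → 1 → b, 0.9730/0.0416667 → 23 → x; chars bx.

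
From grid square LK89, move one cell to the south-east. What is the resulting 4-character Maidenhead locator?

LK98

Longitude square 8; +1 → 9.
Latitude square 9; −1 → 8.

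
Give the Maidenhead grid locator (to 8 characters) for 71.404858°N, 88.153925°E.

NQ41bj87

Shift to the Maidenhead origin (180°W, 90°S): lon 268.15393, lat 161.40486.
Field: lon ⌊268.15393/20⌋ = 13 → N; lat ⌊161.40486/10⌋ = 16 → Q.
Square: lon ⌊8.15393/2⌋ = 4; lat ⌊1.40486/1⌋ = 1.
Subsquare: lon ⌊0.15393/0.0833333⌋ = 1 → b; lat ⌊0.40486/0.0416667⌋ = 9 → j.
Extended square: lon ⌊0.07059/0.00833333⌋ = 8; lat ⌊0.02986/0.00416667⌋ = 7.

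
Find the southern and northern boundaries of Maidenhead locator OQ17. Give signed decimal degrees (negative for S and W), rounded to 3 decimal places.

77.000, 78.000

Field O=14, Q=16: +14·20° lon, +16·10° lat → SW at lon 100°, lat 70°.
Square 1, 7: +1·2° lon, +7·1° lat → SW at lon 102°, lat 77°.
Cell spans 2° lon × 1° lat.
south 77.000, north 78.000.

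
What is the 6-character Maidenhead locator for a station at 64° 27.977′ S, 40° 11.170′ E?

LC05cm

Add 180° to longitude and 90° to latitude: 220.1862, 25.5337.
Field (20°×10°, letters A–R): 220.1862/20 → 11 → L, 25.5337/10 → 2 → C; chars LC.
Square (2°×1°, digits 0–9): 0.1862/2 → 0, 5.5337/1 → 5; chars 05.
Subsquare (5′×2.5′, letters a–x): 0.1862/0.0833333 → 2 → c, 0.5337/0.0416667 → 12 → m; chars cm.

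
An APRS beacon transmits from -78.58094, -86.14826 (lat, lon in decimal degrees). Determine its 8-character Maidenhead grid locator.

EB61wk20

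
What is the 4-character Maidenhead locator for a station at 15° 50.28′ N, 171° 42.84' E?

Offset from 180°W / 90°S: lon 351.71°, lat 105.84°.
Field: 351.71/20 → 17 → R, 105.84/10 → 10 → K; chars RK.
Square: 11.71/2 → 5, 5.84/1 → 5; chars 55.

RK55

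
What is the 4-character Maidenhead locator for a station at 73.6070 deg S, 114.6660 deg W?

DB26

Shift to the Maidenhead origin (180°W, 90°S): lon 65.33, lat 16.39.
Field: 65.33/20 → 3 → D, 16.39/10 → 1 → B; chars DB.
Square: 5.33/2 → 2, 6.39/1 → 6; chars 26.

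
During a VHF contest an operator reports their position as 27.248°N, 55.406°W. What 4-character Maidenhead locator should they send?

Shift to the Maidenhead origin (180°W, 90°S): lon 124.59, lat 117.25.
Field: lon ⌊124.59/20⌋ = 6 → G; lat ⌊117.25/10⌋ = 11 → L.
Square: lon ⌊4.59/2⌋ = 2; lat ⌊7.25/1⌋ = 7.

GL27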